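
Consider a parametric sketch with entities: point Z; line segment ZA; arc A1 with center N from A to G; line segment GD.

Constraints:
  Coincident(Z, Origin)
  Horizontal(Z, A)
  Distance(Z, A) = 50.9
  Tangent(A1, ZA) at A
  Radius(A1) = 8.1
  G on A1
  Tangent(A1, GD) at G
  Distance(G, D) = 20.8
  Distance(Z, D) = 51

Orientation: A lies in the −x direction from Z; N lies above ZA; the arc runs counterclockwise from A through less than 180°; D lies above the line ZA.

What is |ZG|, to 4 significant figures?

43.52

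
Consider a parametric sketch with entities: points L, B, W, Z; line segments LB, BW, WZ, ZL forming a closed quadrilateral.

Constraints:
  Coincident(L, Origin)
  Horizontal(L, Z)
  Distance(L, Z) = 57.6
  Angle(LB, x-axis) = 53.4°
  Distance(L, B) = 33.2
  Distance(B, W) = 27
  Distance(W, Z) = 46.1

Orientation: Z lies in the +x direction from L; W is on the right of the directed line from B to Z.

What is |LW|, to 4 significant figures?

11.55

L is at the origin; L and Z share the same y with |LZ| = 57.6 and Z in +x, so Z = (57.6, 0). LB runs at 53.4° with |LB| = 33.2, so B = (19.79, 26.65). W is determined by |BW| = 27.0 and |WZ| = 46.1 together: it lies at the intersection of circle(B, 27.0) and circle(Z, 46.1). With |BZ| = 46.26, the foot of the radical line on BZ is 8.036 from B and the perpendicular offset is √(27.0² − 8.036²) = 25.78. Taking the right-of-BZ solution: W = (11.51, 0.9560).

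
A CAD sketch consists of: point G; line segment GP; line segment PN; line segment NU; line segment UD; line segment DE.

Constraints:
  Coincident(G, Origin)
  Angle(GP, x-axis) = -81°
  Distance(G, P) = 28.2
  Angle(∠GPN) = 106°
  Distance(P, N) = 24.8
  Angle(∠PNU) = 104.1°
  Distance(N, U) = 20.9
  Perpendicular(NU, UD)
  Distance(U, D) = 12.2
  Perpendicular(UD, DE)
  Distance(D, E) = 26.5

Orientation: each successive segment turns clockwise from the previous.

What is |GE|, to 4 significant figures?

35.35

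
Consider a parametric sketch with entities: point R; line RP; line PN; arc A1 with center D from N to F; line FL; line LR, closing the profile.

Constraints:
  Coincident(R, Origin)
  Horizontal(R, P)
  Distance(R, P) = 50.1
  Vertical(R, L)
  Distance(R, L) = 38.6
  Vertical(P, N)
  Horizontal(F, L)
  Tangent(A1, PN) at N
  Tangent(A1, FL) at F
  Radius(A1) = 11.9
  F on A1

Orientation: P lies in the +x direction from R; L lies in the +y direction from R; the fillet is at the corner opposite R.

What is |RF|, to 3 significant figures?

54.3

R is at the origin; RP is horizontal with |RP| = 50.1 and P on the +x side, so P = (50.1, 0.00). RL is vertical with |RL| = 38.6 and L on the +y side, so L = (0.00, 38.6). The virtual corner opposite R is at (50.1, 38.6). Tangency of A1 to PN means the radius DN is perpendicular to PN and tangency of A1 to FL means the radius DF is perpendicular to FL, with radius 11.9, so the center D sits 11.9 in from both sides at D = (38.2, 26.7). That places the tangent points at N = (50.1, 26.7) on PN and F = (38.2, 38.6) on FL. Then |RF| = |F − R| = 54.3.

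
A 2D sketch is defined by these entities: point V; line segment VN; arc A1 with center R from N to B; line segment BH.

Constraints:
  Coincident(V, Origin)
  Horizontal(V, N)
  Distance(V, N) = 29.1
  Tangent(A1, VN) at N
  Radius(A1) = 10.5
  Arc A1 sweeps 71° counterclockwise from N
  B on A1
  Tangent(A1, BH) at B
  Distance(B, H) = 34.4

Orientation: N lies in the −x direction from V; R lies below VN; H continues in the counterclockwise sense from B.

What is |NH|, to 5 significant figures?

44.890

On A1, N sits at bearing 90° from R; a 71° counterclockwise sweep puts B at bearing 161°, so B = R + 10.5·(cos 161°, sin 161°) = (-39.028, -7.0815). Tangency of A1 to BH means the radius RB is perpendicular to BH, so BH runs along (−sin 161°, cos 161°); with |BH| = 34.4, H = (-50.227, -39.607). Then |NH| = |H − N| = 44.890.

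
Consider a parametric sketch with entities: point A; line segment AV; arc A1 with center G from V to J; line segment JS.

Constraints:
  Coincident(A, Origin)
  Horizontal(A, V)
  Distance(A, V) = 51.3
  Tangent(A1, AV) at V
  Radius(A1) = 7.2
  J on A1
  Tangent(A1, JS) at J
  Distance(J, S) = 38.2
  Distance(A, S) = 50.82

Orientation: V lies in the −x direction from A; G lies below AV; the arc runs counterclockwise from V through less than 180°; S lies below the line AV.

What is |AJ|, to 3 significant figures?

57.9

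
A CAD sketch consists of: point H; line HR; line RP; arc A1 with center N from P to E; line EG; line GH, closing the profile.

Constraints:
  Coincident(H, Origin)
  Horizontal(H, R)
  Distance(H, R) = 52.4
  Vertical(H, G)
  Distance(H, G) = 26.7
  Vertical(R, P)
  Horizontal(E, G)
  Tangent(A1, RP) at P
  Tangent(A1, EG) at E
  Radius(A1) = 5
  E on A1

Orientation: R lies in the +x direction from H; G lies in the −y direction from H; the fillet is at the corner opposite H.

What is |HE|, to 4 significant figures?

54.40

H is at the origin; H and R share the same y with |HR| = 52.4 and R on the +x side, so R = (52.40, 0.000). H and G share the same x with |HG| = 26.7 and G on the −y side, so G = (0.000, -26.70). The virtual corner opposite H is at (52.40, -26.70). Tangency of A1 to RP means the radius NP is perpendicular to RP and the tangent condition forces NE to be normal to EG, with radius 5.0, so the center N sits 5.0 in from both sides at N = (47.40, -21.70). That places the tangent points at P = (52.40, -21.70) on RP and E = (47.40, -26.70) on EG. Then |HE| = |E − H| = 54.40.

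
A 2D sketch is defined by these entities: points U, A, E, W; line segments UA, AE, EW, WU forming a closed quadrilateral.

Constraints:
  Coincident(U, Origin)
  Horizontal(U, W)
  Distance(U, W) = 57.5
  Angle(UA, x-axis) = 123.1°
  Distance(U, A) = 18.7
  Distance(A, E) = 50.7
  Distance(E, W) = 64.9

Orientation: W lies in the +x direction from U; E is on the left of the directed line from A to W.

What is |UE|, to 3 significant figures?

58.9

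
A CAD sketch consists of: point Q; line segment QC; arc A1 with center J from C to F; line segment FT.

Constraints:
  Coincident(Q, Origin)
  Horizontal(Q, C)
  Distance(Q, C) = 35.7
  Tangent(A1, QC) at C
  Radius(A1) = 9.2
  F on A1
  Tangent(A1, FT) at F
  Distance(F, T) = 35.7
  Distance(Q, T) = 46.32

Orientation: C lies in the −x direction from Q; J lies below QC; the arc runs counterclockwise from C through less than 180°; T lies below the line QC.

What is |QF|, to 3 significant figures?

45.3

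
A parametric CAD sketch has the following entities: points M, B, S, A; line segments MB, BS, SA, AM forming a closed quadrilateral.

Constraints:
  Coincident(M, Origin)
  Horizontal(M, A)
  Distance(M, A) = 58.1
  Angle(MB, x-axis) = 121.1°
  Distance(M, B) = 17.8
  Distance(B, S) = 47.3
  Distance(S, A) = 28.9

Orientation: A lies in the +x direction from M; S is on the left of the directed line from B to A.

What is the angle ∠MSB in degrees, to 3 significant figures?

22.1°

M is at the origin; MA is horizontal with |MA| = 58.1 and A in +x, so A = (58.1, 0). MB runs at 121.1° with |MB| = 17.8, so B = (-9.19, 15.2). S is determined by |BS| = 47.3 and |SA| = 28.9 together: it lies at the intersection of circle(B, 47.3) and circle(A, 28.9). With |BA| = 69.0, the foot of the radical line on BA is 44.7 from B and the perpendicular offset is √(47.3² − 44.7²) = 15.6. Taking the left-of-BA solution: S = (37.8, 20.6).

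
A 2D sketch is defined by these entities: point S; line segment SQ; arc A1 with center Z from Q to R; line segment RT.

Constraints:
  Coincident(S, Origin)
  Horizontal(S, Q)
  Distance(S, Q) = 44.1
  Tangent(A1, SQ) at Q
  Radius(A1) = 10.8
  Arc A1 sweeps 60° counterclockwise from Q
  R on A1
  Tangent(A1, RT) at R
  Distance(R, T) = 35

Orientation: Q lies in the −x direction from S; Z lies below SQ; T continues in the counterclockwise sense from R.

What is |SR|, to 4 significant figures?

53.73

A1 meets SQ tangentially, so ZQ is at right angles to SQ, so Z = Q + (0, -10.8) = (-44.10, -10.80). On A1, Q sits at bearing 90° from Z; a 60° counterclockwise sweep puts R at bearing 150°, so R = Z + 10.8·(cos 150°, sin 150°) = (-53.45, -5.400). Then |SR| = |R − S| = 53.73.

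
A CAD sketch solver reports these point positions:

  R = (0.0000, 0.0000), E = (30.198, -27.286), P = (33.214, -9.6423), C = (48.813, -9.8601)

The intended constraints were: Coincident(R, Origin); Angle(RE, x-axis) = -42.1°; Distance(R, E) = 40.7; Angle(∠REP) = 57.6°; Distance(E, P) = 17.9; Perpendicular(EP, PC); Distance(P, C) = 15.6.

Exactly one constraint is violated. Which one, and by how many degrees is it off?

Perpendicular(EP, PC) — off by 8.90°.

R = (0.00, 0.00) ✓; RE at -42.10° ✓; |RE| = 40.70 ✓; ∠REP = 57.60° ✓; |EP| = 17.90 ✓; ∠(EP, PC) = 81.10° ✗; |PC| = 15.60 ✓.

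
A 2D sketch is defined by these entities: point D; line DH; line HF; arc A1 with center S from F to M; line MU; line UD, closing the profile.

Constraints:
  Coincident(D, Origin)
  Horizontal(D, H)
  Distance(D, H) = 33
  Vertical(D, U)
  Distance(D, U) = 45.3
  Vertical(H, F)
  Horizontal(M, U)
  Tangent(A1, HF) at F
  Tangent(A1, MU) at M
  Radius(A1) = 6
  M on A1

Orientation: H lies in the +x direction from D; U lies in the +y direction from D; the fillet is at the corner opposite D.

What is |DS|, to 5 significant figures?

47.681

D is at the origin; D and H share the same y with |DH| = 33.0 and H on the +x side, so H = (33.000, 0.0000). DU is vertical with |DU| = 45.3 and U on the +y side, so U = (0.0000, 45.300). The virtual corner opposite D is at (33.000, 45.300). The tangent condition forces SF to be normal to HF and since A1 is tangent to MU there, SM ⟂ MU, with radius 6.0, so the center S sits 6.0 in from both sides at S = (27.000, 39.300). Then |DS| = |S − D| = 47.681.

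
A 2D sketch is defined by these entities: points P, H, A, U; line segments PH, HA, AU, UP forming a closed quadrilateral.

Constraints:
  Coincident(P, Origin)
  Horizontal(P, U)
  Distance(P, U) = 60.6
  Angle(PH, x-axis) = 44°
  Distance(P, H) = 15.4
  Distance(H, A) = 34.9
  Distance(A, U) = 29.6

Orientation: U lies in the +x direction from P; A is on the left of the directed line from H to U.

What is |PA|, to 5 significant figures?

49.549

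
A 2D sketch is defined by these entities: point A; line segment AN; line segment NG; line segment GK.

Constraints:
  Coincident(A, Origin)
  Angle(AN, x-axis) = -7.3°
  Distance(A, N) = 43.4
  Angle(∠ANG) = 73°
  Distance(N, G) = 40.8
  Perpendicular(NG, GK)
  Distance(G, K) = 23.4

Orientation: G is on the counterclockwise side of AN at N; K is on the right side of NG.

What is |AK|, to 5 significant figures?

70.730

A is at the origin; AN runs at -7.3° with length 43.4, so N = 43.4·(cos -7.3°, sin -7.3°) = (43.048, -5.5146). ∠ANG = 73.0°, so NG runs at -7.3° + (180° − 73.0°) = 99.700° from the x-axis; with |NG| = 40.8, G = N + 40.8·(cos 99.700°, sin 99.700°) = (36.174, 34.702). NG ⟂ GK; with |GK| = 23.4 on the right of NG, K = G + 23.4·(0.98570, 0.16849) = (59.239, 38.645). Then |AK| = |K − A| = 70.730.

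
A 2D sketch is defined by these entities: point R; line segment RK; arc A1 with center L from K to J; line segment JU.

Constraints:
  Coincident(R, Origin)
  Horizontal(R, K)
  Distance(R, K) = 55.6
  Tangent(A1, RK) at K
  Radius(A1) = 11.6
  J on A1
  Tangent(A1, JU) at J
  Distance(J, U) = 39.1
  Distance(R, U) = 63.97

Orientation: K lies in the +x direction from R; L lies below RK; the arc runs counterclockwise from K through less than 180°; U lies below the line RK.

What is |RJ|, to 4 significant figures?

45.29

Checks: |LJ| = 11.60 ✓; ∠(LJ, JU) = 90.00° ✓; |JU| = 39.10 ✓; |RU| = 63.97 ✓.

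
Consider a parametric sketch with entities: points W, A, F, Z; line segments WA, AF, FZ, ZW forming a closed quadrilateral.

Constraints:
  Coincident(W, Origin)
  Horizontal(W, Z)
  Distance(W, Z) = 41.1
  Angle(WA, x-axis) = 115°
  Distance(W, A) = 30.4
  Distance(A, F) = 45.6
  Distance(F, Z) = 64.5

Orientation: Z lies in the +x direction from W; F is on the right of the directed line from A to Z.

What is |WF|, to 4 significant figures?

27.24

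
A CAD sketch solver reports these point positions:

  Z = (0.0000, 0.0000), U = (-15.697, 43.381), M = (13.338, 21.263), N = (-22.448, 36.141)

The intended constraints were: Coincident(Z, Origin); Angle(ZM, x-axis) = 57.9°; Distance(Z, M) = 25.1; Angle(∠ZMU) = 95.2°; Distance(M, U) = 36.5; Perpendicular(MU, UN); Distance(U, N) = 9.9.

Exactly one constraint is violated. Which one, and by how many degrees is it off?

Perpendicular(MU, UN) — off by 5.70°.

Z = (0.00, 0.00) ✓; ZM at 57.90° ✓; |ZM| = 25.10 ✓; ∠ZMU = 95.20° ✓; |MU| = 36.50 ✓; ∠(MU, UN) = 84.30° ✗; |UN| = 9.899 ✓.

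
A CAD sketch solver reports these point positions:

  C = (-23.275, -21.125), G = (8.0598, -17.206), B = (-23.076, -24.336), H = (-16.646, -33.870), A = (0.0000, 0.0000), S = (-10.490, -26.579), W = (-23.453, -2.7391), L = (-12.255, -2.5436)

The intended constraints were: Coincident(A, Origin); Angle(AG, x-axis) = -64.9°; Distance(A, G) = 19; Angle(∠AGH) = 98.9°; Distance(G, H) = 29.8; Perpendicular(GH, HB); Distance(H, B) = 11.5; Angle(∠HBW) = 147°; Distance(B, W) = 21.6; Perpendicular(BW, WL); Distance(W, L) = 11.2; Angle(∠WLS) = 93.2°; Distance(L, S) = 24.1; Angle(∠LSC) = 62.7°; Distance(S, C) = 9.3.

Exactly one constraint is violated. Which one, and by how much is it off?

Distance(S, C) = 9.3 — off by 4.60.

A = (0.00, 0.00) ✓; AG at -64.90° ✓; |AG| = 19.00 ✓; ∠AGH = 98.90° ✓; |GH| = 29.80 ✓; ∠(GH, HB) = 90.00° ✓; |HB| = 11.50 ✓; ∠HBW = 147.0° ✓; |BW| = 21.60 ✓; ∠(BW, WL) = 90.00° ✓; |WL| = 11.20 ✓; ∠WLS = 93.20° ✓; |LS| = 24.10 ✓; ∠LSC = 62.70° ✓; |SC| = 13.90 ✗.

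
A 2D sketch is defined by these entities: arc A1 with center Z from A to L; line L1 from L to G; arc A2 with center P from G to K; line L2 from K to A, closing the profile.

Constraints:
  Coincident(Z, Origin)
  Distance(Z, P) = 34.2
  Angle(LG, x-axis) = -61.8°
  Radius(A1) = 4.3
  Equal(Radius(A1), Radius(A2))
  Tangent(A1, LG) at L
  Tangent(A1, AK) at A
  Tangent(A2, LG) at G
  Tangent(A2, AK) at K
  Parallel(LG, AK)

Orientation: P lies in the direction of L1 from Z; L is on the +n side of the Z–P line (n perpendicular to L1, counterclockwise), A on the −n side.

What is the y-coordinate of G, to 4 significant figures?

-28.11

The slot axis is L1's direction at -61.8°, so u = (cos -61.8°, sin -61.8°) = (0.4726, -0.8813) and n = (−sin -61.8°, cos -61.8°) = (0.8813, 0.4726). Z is at the origin and P lies 34.2 along u from Z, so P = 34.2·u = (16.16, -30.14). Tangency of A1 to both parallel lines with radius 4.3 puts L and A at Z ± 4.3·n: L = (3.790, 2.032), A = (-3.790, -2.032). Equal radii place G and K the same way about P: G = P + 4.3·n = (19.95, -28.11), K = P − 4.3·n = (12.37, -32.17). So G.y = -28.11.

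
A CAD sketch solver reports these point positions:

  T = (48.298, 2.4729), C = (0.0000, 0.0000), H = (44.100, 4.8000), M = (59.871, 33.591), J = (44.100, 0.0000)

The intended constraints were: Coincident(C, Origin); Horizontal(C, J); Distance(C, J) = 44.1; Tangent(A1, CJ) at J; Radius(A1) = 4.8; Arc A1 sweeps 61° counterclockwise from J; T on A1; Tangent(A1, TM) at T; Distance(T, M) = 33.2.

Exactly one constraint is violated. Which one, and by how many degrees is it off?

Tangent(A1, TM) at T — off by 8.60°.

C = (0.00, 0.00) ✓; C.y = 0.00, J.y = 0.00 ✓; |CJ| = 44.10 ✓; ∠(HJ, JC) = 90.00° ✓; |HJ| = 4.800 ✓; bearing(H→T) − bearing(H→J) = 61.00° ✓; |HT| = 4.800 ✓; ∠(HT, TM) = 81.40° ✗; |TM| = 33.20 ✓.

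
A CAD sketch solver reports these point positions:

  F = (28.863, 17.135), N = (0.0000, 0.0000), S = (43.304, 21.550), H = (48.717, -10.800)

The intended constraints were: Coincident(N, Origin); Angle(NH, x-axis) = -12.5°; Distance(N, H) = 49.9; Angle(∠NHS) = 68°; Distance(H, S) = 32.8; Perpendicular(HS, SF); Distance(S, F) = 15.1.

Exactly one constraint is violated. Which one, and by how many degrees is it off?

Perpendicular(HS, SF) — off by 7.50°.

N = (0.00, 0.00) ✓; NH at -12.50° ✓; |NH| = 49.90 ✓; ∠NHS = 68.00° ✓; |HS| = 32.80 ✓; ∠(HS, SF) = 97.50° ✗; |SF| = 15.10 ✓.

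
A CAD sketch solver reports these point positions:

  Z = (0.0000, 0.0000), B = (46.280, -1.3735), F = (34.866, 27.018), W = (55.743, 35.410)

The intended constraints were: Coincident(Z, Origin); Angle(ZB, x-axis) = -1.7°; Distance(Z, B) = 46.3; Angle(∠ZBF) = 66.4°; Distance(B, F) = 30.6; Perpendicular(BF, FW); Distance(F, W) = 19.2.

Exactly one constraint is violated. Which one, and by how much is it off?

Distance(F, W) = 19.2 — off by 3.30.

Z = (0.00, 0.00) ✓; ZB at -1.700° ✓; |ZB| = 46.30 ✓; ∠ZBF = 66.40° ✓; |BF| = 30.60 ✓; ∠(BF, FW) = 90.00° ✓; |FW| = 22.50 ✗.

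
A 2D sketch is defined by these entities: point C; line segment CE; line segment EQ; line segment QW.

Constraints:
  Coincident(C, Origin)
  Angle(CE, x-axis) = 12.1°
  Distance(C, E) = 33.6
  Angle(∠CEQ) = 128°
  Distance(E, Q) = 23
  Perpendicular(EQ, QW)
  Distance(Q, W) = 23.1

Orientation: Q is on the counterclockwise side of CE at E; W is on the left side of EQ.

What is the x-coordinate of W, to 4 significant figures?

22.12

C is at the origin; CE runs at 12.1° with length 33.6, so E = 33.6·(cos 12.1°, sin 12.1°) = (32.85, 7.043). ∠CEQ = 128.0°, so EQ runs at 12.1° + (180° − 128.0°) = 64.10° from the x-axis; with |EQ| = 23.0, Q = E + 23.0·(cos 64.10°, sin 64.10°) = (42.90, 27.73). EQ ⟂ QW; with |QW| = 23.1 on the left of EQ, W = Q + 23.1·(-0.8996, 0.4368) = (22.12, 37.82). So W.x = 22.12.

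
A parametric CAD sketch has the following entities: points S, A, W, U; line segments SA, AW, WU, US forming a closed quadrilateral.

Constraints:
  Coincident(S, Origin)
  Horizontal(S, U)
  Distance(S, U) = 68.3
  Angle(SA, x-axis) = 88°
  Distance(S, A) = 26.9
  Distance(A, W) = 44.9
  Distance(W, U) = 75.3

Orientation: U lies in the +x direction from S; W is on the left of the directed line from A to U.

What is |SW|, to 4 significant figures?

68.86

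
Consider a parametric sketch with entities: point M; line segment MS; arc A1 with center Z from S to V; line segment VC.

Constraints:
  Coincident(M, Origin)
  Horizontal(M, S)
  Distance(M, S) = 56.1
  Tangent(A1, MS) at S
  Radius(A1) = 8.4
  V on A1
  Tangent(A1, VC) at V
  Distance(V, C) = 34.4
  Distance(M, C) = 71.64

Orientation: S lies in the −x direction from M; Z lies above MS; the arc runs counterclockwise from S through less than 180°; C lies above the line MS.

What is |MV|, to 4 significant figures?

49.12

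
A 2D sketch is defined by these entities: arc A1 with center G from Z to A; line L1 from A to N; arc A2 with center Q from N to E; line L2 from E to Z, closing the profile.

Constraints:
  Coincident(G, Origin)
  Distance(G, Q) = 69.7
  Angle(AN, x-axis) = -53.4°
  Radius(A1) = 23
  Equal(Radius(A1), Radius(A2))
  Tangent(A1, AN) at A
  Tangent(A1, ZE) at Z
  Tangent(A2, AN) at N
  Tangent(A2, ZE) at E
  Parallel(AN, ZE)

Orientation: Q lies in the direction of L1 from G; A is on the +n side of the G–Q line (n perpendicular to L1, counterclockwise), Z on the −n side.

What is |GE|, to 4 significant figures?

73.40

The slot axis is L1's direction at -53.4°, so u = (cos -53.4°, sin -53.4°) = (0.5962, -0.8028) and n = (−sin -53.4°, cos -53.4°) = (0.8028, 0.5962). G is at the origin and Q lies 69.7 along u from G, so Q = 69.7·u = (41.56, -55.96). Tangency of A1 to both parallel lines with radius 23.0 puts A and Z at G ± 23.0·n: A = (18.46, 13.71), Z = (-18.46, -13.71). Equal radii place N and E the same way about Q: N = Q + 23.0·n = (60.02, -42.24), E = Q − 23.0·n = (23.09, -69.67). Then |GE| = |E − G| = 73.40.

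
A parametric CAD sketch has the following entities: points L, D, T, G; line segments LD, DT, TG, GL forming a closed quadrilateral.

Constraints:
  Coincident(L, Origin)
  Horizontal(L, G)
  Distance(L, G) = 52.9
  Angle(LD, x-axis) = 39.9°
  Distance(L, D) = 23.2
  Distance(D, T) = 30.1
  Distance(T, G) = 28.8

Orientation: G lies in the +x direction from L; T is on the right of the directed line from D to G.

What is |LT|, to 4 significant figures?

30.70

Checks: |DT| = 30.10 ✓; |TG| = 28.80 ✓.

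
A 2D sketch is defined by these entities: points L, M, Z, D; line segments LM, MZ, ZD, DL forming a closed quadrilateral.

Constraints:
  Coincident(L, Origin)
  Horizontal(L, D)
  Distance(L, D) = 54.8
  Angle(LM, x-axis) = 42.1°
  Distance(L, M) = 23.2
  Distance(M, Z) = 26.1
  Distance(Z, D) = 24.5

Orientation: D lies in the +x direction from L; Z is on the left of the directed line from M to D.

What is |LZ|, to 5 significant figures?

47.691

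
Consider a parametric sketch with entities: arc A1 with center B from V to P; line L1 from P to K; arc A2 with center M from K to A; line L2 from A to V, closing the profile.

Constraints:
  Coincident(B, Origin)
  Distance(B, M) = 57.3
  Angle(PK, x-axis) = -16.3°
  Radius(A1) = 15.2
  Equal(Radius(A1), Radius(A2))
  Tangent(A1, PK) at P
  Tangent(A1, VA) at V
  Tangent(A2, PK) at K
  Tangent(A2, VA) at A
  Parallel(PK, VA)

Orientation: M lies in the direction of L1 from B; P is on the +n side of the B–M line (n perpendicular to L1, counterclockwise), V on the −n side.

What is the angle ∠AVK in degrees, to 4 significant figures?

27.95°

Tangency of A1 to both parallel lines with radius 15.2 puts P and V at B ± 15.2·n: P = (4.266, 14.59), V = (-4.266, -14.59). Equal radii place K and A the same way about M: K = M + 15.2·n = (59.26, -1.493), A = M − 15.2·n = (50.73, -30.67). Then cos ∠AVK = VA·VK / (|VA||VK|), giving 27.95°.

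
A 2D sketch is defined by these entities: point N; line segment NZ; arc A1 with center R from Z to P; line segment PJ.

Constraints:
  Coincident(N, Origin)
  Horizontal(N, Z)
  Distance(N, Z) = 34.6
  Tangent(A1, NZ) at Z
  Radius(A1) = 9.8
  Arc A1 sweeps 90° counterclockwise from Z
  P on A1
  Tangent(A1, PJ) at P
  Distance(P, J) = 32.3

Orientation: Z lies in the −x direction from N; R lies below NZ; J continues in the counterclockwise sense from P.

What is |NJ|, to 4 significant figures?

61.19

On A1, Z sits at bearing 90° from R; a 90° counterclockwise sweep puts P at bearing 180°, so P = R + 9.8·(cos 180°, sin 180°) = (-44.40, -9.800). The tangent condition forces RP to be normal to PJ, so PJ runs along (−sin 180°, cos 180°); with |PJ| = 32.3, J = (-44.40, -42.10). Then |NJ| = |J − N| = 61.19.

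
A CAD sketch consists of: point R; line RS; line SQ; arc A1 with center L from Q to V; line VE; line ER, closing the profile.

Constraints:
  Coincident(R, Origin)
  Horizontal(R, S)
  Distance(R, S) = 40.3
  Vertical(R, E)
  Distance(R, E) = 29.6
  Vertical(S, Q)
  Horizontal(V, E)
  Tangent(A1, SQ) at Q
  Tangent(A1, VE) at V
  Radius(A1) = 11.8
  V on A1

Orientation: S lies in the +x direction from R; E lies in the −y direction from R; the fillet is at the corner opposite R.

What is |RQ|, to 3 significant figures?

44.1

The virtual corner opposite R is at (40.3, -29.6). The tangent condition forces LQ to be normal to SQ and since A1 is tangent to VE there, LV ⟂ VE, with radius 11.8, so the center L sits 11.8 in from both sides at L = (28.5, -17.8). That places the tangent points at Q = (40.3, -17.8) on SQ and V = (28.5, -29.6) on VE. Then |RQ| = |Q − R| = 44.1.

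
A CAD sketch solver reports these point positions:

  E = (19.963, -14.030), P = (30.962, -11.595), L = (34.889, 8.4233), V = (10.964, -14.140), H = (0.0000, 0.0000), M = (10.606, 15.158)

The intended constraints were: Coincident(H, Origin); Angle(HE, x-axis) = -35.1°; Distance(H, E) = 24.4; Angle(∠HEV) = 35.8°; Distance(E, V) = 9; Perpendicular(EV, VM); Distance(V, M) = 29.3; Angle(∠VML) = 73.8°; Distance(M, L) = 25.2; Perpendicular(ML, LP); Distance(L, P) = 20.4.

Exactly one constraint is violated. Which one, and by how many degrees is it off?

Perpendicular(ML, LP) — off by 4.40°.

H = (0.00, 0.00) ✓; HE at -35.10° ✓; |HE| = 24.40 ✓; ∠HEV = 35.80° ✓; |EV| = 9.000 ✓; ∠(EV, VM) = 90.00° ✓; |VM| = 29.30 ✓; ∠VML = 73.80° ✓; |ML| = 25.20 ✓; ∠(ML, LP) = 85.60° ✗; |LP| = 20.40 ✓.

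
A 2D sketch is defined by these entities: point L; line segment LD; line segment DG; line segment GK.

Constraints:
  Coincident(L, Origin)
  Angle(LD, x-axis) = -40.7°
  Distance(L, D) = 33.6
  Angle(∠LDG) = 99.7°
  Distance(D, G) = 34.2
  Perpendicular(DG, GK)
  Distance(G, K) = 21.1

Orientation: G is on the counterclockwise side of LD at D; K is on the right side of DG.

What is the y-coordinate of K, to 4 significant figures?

-16.37

∠LDG = 99.7°, so DG runs at -40.7° + (180° − 99.7°) = 39.60° from the x-axis; with |DG| = 34.2, G = D + 34.2·(cos 39.60°, sin 39.60°) = (51.82, -0.1106). DG ⟂ GK; with |GK| = 21.1 on the right of DG, K = G + 21.1·(0.6374, -0.7705) = (65.27, -16.37). So K.y = -16.37.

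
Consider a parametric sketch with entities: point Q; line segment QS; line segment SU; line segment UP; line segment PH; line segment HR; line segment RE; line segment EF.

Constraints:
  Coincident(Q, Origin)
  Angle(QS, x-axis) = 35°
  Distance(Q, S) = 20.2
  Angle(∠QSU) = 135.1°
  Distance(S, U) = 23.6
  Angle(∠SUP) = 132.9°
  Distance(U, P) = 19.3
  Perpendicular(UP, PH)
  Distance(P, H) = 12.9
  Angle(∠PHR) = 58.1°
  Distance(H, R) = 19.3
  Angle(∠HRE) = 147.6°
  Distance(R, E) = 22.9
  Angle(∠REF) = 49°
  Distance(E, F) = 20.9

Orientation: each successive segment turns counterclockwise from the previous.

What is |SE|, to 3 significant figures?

36.4

Q is at the origin; QS runs at 35.0° with length 20.2, so S = (16.5, 11.6). ∠QSU = 135.1° gives SU at 79.9° from the x-axis; with |SU| = 23.6, U = (20.7, 34.8). ∠SUP = 132.9° gives UP at 127° from the x-axis; with |UP| = 19.3, P = (9.07, 50.2). UP ⟂ PH, so PH runs at -143°; with |PH| = 12.9, H = (-1.23, 42.5). ∠PHR = 58.1° gives HR at -21.1° from the x-axis; with |HR| = 19.3, R = (16.8, 35.5). ∠HRE = 147.6° gives RE at 11.3° from the x-axis; with |RE| = 22.9, E = (39.2, 40.0). Then |SE| = |E − S| = 36.4.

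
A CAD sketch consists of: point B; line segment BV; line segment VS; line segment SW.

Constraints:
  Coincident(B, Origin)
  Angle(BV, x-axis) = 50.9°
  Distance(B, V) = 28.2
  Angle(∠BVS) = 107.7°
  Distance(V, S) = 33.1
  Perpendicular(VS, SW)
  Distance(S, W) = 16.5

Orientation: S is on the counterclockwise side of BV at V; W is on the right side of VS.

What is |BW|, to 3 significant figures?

60.1

B is at the origin; BV runs at 50.9° with length 28.2, so V = 28.2·(cos 50.9°, sin 50.9°) = (17.8, 21.9). ∠BVS = 107.7°, so VS runs at 50.9° + (180° − 107.7°) = 123° from the x-axis; with |VS| = 33.1, S = V + 33.1·(cos 123°, sin 123°) = (-0.339, 49.6). The perpendicularity gives SW at right angles to VS; with |SW| = 16.5 on the right of VS, W = S + 16.5·(0.837, 0.548) = (13.5, 58.6). Then |BW| = |W − B| = 60.1.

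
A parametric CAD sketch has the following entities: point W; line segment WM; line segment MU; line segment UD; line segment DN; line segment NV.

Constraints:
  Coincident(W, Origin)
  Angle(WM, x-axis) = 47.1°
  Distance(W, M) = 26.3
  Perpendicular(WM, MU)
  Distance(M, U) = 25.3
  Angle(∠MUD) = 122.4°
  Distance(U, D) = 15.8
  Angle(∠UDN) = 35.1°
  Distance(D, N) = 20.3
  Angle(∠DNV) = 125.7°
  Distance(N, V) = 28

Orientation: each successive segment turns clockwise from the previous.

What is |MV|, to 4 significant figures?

23.34

W is at the origin; WM runs at 47.1° with length 26.3, so M = (17.90, 19.27). WM ⟂ MU, so MU runs at -42.90°; with |MU| = 25.3, U = (36.44, 2.044). ∠MUD = 122.4° gives UD at -100.5° from the x-axis; with |UD| = 15.8, D = (33.56, -13.49). ∠UDN = 35.1° gives DN at 114.6° from the x-axis; with |DN| = 20.3, N = (25.11, 4.966). ∠DNV = 125.7° gives NV at 60.30° from the x-axis; with |NV| = 28.0, V = (38.98, 29.29). Then |MV| = |V − M| = 23.34.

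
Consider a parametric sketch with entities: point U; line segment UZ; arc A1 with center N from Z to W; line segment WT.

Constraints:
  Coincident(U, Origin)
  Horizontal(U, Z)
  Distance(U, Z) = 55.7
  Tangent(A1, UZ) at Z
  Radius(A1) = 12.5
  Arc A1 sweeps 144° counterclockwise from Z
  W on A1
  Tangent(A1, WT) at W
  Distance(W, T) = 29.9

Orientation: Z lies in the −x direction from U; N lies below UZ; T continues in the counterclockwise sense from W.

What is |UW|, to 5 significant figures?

66.980

Since A1 is tangent to UZ there, NZ ⟂ UZ, so N = Z + (0, -12.5) = (-55.700, -12.500). On A1, Z sits at bearing 90° from N; a 144° counterclockwise sweep puts W at bearing 234°, so W = N + 12.5·(cos 234°, sin 234°) = (-63.047, -22.613). Then |UW| = |W − U| = 66.980.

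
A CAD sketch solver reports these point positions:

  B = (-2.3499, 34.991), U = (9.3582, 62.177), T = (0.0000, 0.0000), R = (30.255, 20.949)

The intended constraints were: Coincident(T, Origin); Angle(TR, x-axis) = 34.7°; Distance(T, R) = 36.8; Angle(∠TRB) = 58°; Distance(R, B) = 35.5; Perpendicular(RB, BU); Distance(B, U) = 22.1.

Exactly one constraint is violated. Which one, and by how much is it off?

Distance(B, U) = 22.1 — off by 7.50.

T = (0.00, 0.00) ✓; TR at 34.70° ✓; |TR| = 36.80 ✓; ∠TRB = 58.00° ✓; |RB| = 35.50 ✓; ∠(RB, BU) = 90.00° ✓; |BU| = 29.60 ✗.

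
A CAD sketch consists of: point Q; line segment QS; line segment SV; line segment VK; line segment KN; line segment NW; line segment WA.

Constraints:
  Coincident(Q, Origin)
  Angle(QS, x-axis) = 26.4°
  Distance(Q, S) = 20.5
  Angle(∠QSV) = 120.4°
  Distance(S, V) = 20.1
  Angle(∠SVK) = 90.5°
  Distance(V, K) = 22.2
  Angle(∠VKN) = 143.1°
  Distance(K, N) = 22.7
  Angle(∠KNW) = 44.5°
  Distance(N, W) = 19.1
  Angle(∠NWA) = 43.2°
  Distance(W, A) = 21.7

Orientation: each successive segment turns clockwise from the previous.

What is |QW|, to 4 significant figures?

15.02

Q is at the origin; QS runs at 26.4° with length 20.5, so S = (18.36, 9.115). ∠QSV = 120.4° gives SV at -33.20° from the x-axis; with |SV| = 20.1, V = (35.18, -1.891). ∠SVK = 90.5° gives VK at -122.7° from the x-axis; with |VK| = 22.2, K = (23.19, -20.57). ∠VKN = 143.1° gives KN at -159.6° from the x-axis; with |KN| = 22.7, N = (1.911, -28.49). ∠KNW = 44.5° gives NW at 64.90° from the x-axis; with |NW| = 19.1, W = (10.01, -11.19). Then |QW| = |W − Q| = 15.02.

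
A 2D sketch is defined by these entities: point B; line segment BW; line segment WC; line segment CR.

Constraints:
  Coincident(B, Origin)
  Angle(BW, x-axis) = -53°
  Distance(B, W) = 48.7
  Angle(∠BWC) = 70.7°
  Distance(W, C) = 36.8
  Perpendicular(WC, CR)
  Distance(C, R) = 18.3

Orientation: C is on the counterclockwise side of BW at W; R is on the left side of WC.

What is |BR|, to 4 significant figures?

34.55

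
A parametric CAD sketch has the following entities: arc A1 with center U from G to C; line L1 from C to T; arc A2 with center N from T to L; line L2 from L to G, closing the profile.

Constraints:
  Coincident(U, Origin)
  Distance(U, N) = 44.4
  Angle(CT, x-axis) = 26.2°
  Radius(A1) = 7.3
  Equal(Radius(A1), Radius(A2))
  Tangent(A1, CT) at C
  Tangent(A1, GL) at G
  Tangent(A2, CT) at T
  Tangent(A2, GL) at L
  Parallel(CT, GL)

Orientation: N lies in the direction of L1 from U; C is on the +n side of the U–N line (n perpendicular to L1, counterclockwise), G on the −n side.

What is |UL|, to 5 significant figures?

44.996

The slot axis is L1's direction at 26.2°, so u = (cos 26.2°, sin 26.2°) = (0.89726, 0.44151) and n = (−sin 26.2°, cos 26.2°) = (-0.44151, 0.89726). U is at the origin and N lies 44.4 along u from U, so N = 44.4·u = (39.838, 19.603). Tangency of A1 to both parallel lines with radius 7.3 puts C and G at U ± 7.3·n: C = (-3.2230, 6.5500), G = (3.2230, -6.5500). Equal radii place T and L the same way about N: T = N + 7.3·n = (36.615, 26.153), L = N − 7.3·n = (43.061, 13.053). Then |UL| = |L − U| = 44.996.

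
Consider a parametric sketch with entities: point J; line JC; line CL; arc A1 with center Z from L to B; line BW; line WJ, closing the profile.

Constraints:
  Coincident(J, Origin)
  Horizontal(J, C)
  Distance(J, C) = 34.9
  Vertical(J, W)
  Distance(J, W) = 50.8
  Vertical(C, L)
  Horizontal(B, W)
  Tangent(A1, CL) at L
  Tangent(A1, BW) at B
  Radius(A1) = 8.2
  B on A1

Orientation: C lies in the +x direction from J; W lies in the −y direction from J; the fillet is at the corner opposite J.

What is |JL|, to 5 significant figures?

55.071

The virtual corner opposite J is at (34.900, -50.800). A1 meets CL tangentially, so ZL is at right angles to CL and tangency of A1 to BW means the radius ZB is perpendicular to BW, with radius 8.2, so the center Z sits 8.2 in from both sides at Z = (26.700, -42.600). That places the tangent points at L = (34.900, -42.600) on CL and B = (26.700, -50.800) on BW. Then |JL| = |L − J| = 55.071.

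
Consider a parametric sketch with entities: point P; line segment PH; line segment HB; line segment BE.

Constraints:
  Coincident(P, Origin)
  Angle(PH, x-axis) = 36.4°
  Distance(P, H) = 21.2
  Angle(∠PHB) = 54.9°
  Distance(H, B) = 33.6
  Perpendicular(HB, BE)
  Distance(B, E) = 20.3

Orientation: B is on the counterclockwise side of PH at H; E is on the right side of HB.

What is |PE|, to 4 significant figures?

43.31

P is at the origin; PH runs at 36.4° with length 21.2, so H = 21.2·(cos 36.4°, sin 36.4°) = (17.06, 12.58). ∠PHB = 54.9°, so HB runs at 36.4° + (180° − 54.9°) = 161.5° from the x-axis; with |HB| = 33.6, B = H + 33.6·(cos 161.5°, sin 161.5°) = (-14.80, 23.24). HB ⟂ BE; with |BE| = 20.3 on the right of HB, E = B + 20.3·(0.3173, 0.9483) = (-8.359, 42.49). Then |PE| = |E − P| = 43.31.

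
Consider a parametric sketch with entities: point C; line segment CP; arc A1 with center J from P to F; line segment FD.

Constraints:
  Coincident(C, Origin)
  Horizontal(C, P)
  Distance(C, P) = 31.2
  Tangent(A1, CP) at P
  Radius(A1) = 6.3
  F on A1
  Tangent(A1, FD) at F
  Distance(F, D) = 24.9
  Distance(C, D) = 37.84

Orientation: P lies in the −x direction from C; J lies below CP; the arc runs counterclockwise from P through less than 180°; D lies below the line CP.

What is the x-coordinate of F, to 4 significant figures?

-36.42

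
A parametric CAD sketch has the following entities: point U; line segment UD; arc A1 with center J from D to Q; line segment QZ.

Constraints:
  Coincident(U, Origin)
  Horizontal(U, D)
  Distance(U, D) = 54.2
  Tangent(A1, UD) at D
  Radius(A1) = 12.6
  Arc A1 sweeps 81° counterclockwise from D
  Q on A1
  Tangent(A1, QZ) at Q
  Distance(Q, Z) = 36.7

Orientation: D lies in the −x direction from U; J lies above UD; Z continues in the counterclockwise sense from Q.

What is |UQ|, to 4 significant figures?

43.09

U is at the origin; U and D share the same y with |UD| = 54.2 and D on the −x side, so D = (-54.20, 0.000). Tangency of A1 to UD means the radius JD is perpendicular to UD, so J = D + (0, 12.6) = (-54.20, 12.60). On A1, D sits at bearing -90° from J; an 81° counterclockwise sweep puts Q at bearing -9°, so Q = J + 12.6·(cos -9°, sin -9°) = (-41.76, 10.63). Then |UQ| = |Q − U| = 43.09.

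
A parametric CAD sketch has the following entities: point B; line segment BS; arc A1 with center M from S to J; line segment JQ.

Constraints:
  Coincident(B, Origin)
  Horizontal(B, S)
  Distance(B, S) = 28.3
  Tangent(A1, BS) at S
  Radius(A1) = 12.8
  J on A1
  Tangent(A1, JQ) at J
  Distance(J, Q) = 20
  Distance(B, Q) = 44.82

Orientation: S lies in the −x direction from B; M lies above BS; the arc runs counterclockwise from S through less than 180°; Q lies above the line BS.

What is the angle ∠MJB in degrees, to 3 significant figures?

105°

Checks: |MJ| = 12.80 ✓; ∠(MJ, JQ) = 90.00° ✓; |JQ| = 20.00 ✓; |BQ| = 44.82 ✓.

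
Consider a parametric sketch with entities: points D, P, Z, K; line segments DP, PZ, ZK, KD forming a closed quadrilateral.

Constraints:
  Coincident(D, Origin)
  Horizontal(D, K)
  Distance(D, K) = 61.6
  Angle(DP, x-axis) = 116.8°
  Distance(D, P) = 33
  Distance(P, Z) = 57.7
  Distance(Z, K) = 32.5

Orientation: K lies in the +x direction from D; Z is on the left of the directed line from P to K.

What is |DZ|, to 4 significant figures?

50.28

D is at the origin; DK is horizontal with |DK| = 61.6 and K in +x, so K = (61.6, 0). DP runs at 116.8° with |DP| = 33.0, so P = (-14.88, 29.46). Z is determined by |PZ| = 57.7 and |ZK| = 32.5 together: it lies at the intersection of circle(P, 57.7) and circle(K, 32.5). With |PK| = 81.96, the foot of the radical line on PK is 54.85 from P and the perpendicular offset is √(57.7² − 54.85²) = 17.92. Taking the left-of-PK solution: Z = (42.74, 26.47).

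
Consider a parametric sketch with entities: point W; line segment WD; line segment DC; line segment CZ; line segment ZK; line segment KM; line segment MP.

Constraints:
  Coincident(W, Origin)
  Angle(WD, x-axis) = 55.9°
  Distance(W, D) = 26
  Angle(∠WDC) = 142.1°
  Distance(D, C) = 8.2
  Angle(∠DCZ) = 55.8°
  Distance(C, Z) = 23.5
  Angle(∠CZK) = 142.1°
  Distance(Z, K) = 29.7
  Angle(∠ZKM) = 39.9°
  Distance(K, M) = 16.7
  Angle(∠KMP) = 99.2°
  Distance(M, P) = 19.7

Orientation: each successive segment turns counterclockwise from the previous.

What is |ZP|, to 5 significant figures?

2.9617

W is at the origin; WD runs at 55.9° with length 26.0, so D = (14.577, 21.530). ∠WDC = 142.1° gives DC at 93.800° from the x-axis; with |DC| = 8.2, C = (14.033, 29.712). ∠DCZ = 55.8° gives CZ at -142.00° from the x-axis; with |CZ| = 23.5, Z = (-4.4851, 15.243). ∠CZK = 142.1° gives ZK at -104.10° from the x-axis; with |ZK| = 29.7, K = (-11.720, -13.562). ∠ZKM = 39.9° gives KM at 36.000° from the x-axis; with |KM| = 16.7, M = (1.7901, -3.7457). ∠KMP = 99.2° gives MP at 116.80° from the x-axis; with |MP| = 19.7, P = (-7.0922, 13.838). Then |ZP| = |P − Z| = 2.9617.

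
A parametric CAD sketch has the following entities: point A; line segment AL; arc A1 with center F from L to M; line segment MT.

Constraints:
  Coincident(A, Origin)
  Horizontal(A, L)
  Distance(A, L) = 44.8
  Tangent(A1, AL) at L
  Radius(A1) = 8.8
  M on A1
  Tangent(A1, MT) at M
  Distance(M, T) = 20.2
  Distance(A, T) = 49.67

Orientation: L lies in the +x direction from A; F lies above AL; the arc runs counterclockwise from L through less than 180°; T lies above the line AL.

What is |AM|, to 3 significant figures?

53.7

Checks: ∠(FL, LA) = 90.00° ✓; |FM| = 8.800 ✓; ∠(FM, MT) = 90.00° ✓; |MT| = 20.20 ✓; |AT| = 49.67 ✓.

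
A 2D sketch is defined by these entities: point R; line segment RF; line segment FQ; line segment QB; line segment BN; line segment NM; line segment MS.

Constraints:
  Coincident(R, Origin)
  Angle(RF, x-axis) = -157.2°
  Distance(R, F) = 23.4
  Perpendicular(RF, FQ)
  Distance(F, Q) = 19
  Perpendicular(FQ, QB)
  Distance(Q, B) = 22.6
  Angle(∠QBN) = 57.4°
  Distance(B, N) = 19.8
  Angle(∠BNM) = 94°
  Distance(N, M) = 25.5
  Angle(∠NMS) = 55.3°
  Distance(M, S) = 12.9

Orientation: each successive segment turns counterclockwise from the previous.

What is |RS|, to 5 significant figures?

30.194

R is at the origin; RF runs at -157.2° with length 23.4, so F = (-21.572, -9.0679). RF is perpendicular to FQ, so FQ runs at -67.200°; with |FQ| = 19.0, Q = (-14.209, -26.583). The perpendicularity gives QB at right angles to FQ, so QB runs at 22.800°; with |QB| = 22.6, B = (6.6253, -17.825). ∠QBN = 57.4° gives BN at 145.40° from the x-axis; with |BN| = 19.8, N = (-9.6728, -6.5821). ∠BNM = 94.0° gives NM at -128.60° from the x-axis; with |NM| = 25.5, M = (-25.582, -26.511). ∠NMS = 55.3° gives MS at -3.9000° from the x-axis; with |MS| = 12.9, S = (-12.712, -27.388). Then |RS| = |S − R| = 30.194.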